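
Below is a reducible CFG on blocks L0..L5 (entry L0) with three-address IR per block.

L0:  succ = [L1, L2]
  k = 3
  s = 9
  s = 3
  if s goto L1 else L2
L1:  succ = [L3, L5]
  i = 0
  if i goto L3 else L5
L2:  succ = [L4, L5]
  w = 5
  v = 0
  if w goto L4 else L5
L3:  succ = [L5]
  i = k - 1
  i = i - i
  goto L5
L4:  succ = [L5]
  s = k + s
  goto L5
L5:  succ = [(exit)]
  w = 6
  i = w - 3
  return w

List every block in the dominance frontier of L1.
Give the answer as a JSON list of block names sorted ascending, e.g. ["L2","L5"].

idom tree: L1←L0 L2←L0 L3←L1 L4←L2 L5←L0
Join-block Dom:
  L5: preds {L1,L2,L3,L4}: {L0,L1} ∩ {L0,L2} ∩ {L0,L1,L3} ∩ {L0,L2,L4} = {L0}; idom=L0

Frontier:
  join L5 pred L1: L1 stop@L0
  join L5 pred L2: L2 stop@L0
  join L5 pred L3: L3→L1 stop@L0
  join L5 pred L4: L4→L2 stop@L0
  DF(L0)=∅
  DF(L1)={L5}
  DF(L2)={L5}
  DF(L3)={L5}
  DF(L4)={L5}
  DF(L5)=∅

DF(L1) = ["L5"]

Answer: ["L5"]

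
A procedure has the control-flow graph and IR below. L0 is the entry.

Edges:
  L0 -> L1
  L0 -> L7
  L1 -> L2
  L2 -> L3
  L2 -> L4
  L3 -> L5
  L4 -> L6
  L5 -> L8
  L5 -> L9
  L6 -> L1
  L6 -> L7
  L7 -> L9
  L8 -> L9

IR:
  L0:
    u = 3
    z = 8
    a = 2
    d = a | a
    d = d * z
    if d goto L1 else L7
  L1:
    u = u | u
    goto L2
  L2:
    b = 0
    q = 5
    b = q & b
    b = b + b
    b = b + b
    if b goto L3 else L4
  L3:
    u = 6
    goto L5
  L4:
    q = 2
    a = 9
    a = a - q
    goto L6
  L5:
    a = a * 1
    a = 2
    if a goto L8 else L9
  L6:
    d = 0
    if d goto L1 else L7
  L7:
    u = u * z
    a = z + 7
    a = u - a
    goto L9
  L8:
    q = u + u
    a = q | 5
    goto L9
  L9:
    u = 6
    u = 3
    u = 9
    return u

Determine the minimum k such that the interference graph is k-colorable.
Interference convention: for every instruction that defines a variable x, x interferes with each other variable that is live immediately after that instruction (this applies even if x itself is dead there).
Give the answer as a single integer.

Answer: 5

Derivation:
Per-block:
  L0 def {a,d,u,z} use ∅
  L1 def {u} use {u}
  L2 def {b,q} use ∅
  L3 def {u} use ∅
  L4 def {a,q} use ∅
  L5 def {a} use {a}
  L6 def {d} use ∅
  L7 def {a,u} use {u,z}
  L8 def {a,q} use {u}
  L9 def {u} use ∅

Live sets:
  L0 li=∅ lo={a,u,z}
  L1 li={a,u,z} lo={a,u,z}
  L2 li={a,u,z} lo={a,u,z}
  L3 li={a} lo={a,u}
  L4 li={u,z} lo={a,u,z}
  L5 li={a,u} lo={u}
  L6 li={a,u,z} lo={a,u,z}
  L7 li={u,z} lo=∅
  L8 li={u} lo=∅
  L9 li=∅ lo=∅

Interference:
  a — {b,d,q,u,z}
  b — {a,q,u,z}
  d — {a,u,z}
  q — {a,b,u,z}
  u — {a,b,d,q,z}
  z — {a,b,d,q,u}

Chromatic number:
  {a,b,q,u,z} pairwise interfere (5-clique) ⇒ χ ≥ 5
  assign a→R0 b→R3 d→R3 q→R4 u→R1 z→R2 — no edge inside a register ⇒ χ ≤ 5
  χ = 5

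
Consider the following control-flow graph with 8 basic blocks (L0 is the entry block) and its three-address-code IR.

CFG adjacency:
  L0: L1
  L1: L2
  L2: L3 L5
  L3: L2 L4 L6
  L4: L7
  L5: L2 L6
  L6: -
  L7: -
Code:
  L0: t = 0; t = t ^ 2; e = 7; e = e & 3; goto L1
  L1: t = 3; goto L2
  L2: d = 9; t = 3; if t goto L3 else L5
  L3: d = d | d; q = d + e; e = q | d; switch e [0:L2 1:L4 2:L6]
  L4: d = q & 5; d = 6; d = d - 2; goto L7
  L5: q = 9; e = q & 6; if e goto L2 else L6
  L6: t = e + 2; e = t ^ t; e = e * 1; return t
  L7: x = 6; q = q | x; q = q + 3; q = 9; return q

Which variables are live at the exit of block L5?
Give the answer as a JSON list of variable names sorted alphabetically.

Answer: ["e"]

Working:
Per-block:
  L0: def={e,t} ue=∅
  L1: def={t} ue=∅
  L2: def={d,t} ue=∅
  L3: def={d,e,q} ue={d,e}
  L4: def={d} ue={q}
  L5: def={e,q} ue=∅
  L6: def={e,t} ue={e}
  L7: def={q,x} ue={q}

Live sets:
  live L0: ∅→{e}
  live L1: {e}→{e}
  live L2: {e}→{d,e}
  live L3: {d,e}→{e,q}
  live L4: {q}→{q}
  live L5: ∅→{e}
  live L6: {e}→∅
  live L7: {q}→∅

live-out(L5) = ["e"]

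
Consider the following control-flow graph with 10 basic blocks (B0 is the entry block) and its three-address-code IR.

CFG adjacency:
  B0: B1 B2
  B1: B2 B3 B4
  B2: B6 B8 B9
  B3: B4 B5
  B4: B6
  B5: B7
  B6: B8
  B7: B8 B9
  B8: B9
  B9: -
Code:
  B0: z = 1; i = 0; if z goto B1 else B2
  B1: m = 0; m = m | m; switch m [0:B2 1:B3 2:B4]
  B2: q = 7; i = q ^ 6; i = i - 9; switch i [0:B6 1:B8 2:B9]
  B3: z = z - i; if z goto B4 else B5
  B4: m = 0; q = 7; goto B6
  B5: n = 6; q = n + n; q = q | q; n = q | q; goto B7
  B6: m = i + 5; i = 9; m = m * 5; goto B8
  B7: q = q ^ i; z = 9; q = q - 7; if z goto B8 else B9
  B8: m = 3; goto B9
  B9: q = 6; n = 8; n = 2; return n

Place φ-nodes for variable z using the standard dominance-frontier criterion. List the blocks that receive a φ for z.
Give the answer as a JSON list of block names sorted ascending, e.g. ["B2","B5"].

idom tree: B1←B0 B2←B0 B3←B1 B4←B1 B5←B3 B6←B0 B7←B5 B8←B0 B9←B0
Dom at joins:
  B2: preds {B0,B1}: {B0} ∩ {B0,B1} = {B0}; idom=B0
  B4: preds {B1,B3}: {B0,B1} ∩ {B0,B1,B3} = {B0,B1}; idom=B1
  B6: preds {B2,B4}: {B0,B2} ∩ {B0,B1,B4} = {B0}; idom=B0
  B8: preds {B2,B6,B7}: {B0,B2} ∩ {B0,B6} ∩ {B0,B1,B3,B5,B7} = {B0}; idom=B0
  B9: preds {B2,B7,B8}: {B0,B2} ∩ {B0,B1,B3,B5,B7} ∩ {B0,B8} = {B0}; idom=B0

Frontier:
  B2←B0: walk · to B0
  B2←B1: walk B1 to B0
  B4←B1: walk · to B1
  B4←B3: walk B3 to B1
  B6←B2: walk B2 to B0
  B6←B4: walk B4→B1 to B0
  B8←B2: walk B2 to B0
  B8←B6: walk B6 to B0
  B8←B7: walk B7→B5→B3→B1 to B0
  B9←B2: walk B2 to B0
  B9←B7: walk B7→B5→B3→B1 to B0
  B9←B8: walk B8 to B0
  B0: DF=∅
  B1: DF={B2,B6,B8,B9}
  B2: DF={B6,B8,B9}
  B3: DF={B4,B8,B9}
  B4: DF={B6}
  B5: DF={B8,B9}
  B6: DF={B8}
  B7: DF={B8,B9}
  B8: DF={B9}
  B9: DF=∅

φ for z: defs {B0,B3,B7}
  DF⁺ = {B4,B6,B8,B9}

Answer: ["B4", "B6", "B8", "B9"]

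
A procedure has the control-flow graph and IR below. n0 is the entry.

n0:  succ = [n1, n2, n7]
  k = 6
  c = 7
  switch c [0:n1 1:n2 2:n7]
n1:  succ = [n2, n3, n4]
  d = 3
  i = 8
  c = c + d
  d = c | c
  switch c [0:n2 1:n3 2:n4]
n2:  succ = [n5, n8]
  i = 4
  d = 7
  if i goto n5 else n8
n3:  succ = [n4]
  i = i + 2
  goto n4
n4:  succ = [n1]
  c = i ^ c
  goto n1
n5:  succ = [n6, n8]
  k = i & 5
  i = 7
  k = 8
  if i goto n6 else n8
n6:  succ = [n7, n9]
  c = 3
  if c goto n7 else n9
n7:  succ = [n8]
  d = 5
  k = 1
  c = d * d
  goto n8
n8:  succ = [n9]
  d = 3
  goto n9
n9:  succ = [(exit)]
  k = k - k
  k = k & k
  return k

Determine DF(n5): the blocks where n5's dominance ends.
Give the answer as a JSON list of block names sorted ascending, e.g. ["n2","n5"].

idom tree: n1←n0 n2←n0 n3←n1 n4←n1 n5←n2 n6←n5 n7←n0 n8←n0 n9←n0
Dom∩ at merges:
  n1: preds {n0,n4}: {n0} ∩ {n0,n1,n4} = {n0}; idom=n0
  n2: preds {n0,n1}: {n0} ∩ {n0,n1} = {n0}; idom=n0
  n4: preds {n1,n3}: {n0,n1} ∩ {n0,n1,n3} = {n0,n1}; idom=n1
  n7: preds {n0,n6}: {n0} ∩ {n0,n2,n5,n6} = {n0}; idom=n0
  n8: preds {n2,n5,n7}: {n0,n2} ∩ {n0,n2,n5} ∩ {n0,n7} = {n0}; idom=n0
  n9: preds {n6,n8}: {n0,n2,n5,n6} ∩ {n0,n8} = {n0}; idom=n0

Frontier:
  n1←n0: walk · to n0
  n1←n4: walk n4→n1 to n0
  n2←n0: walk · to n0
  n2←n1: walk n1 to n0
  n4←n1: walk · to n1
  n4←n3: walk n3 to n1
  n7←n0: walk · to n0
  n7←n6: walk n6→n5→n2 to n0
  n8←n2: walk n2 to n0
  n8←n5: walk n5→n2 to n0
  n8←n7: walk n7 to n0
  n9←n6: walk n6→n5→n2 to n0
  n9←n8: walk n8 to n0
  n0 → ∅
  n1 → {n1,n2}
  n2 → {n7,n8,n9}
  n3 → {n4}
  n4 → {n1}
  n5 → {n7,n8,n9}
  n6 → {n7,n9}
  n7 → {n8}
  n8 → {n9}
  n9 → ∅

DF(n5) = ["n7", "n8", "n9"]

Answer: ["n7", "n8", "n9"]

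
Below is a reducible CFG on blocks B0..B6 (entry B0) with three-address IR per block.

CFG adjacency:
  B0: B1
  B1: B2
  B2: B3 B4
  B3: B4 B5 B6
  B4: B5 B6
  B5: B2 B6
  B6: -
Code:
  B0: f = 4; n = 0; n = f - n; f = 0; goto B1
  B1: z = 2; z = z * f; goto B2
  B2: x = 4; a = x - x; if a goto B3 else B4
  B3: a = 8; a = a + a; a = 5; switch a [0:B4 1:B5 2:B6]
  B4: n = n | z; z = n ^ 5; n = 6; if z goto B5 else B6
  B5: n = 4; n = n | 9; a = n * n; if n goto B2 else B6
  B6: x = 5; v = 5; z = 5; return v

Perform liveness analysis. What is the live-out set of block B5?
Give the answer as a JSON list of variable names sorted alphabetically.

Answer: ["n", "z"]

Working:
Per-block:
  B0 def {f,n} use ∅
  B1 def {z} use {f}
  B2 def {a,x} use ∅
  B3 def {a} use ∅
  B4 def {n,z} use {n,z}
  B5 def {a,n} use ∅
  B6 def {v,x,z} use ∅

Live sets:
  B0: in=∅ out={f,n}
  B1: in={f,n} out={n,z}
  B2: in={n,z} out={n,z}
  B3: in={n,z} out={n,z}
  B4: in={n,z} out={z}
  B5: in={z} out={n,z}
  B6: in=∅ out=∅

live-out(B5) = ["n", "z"]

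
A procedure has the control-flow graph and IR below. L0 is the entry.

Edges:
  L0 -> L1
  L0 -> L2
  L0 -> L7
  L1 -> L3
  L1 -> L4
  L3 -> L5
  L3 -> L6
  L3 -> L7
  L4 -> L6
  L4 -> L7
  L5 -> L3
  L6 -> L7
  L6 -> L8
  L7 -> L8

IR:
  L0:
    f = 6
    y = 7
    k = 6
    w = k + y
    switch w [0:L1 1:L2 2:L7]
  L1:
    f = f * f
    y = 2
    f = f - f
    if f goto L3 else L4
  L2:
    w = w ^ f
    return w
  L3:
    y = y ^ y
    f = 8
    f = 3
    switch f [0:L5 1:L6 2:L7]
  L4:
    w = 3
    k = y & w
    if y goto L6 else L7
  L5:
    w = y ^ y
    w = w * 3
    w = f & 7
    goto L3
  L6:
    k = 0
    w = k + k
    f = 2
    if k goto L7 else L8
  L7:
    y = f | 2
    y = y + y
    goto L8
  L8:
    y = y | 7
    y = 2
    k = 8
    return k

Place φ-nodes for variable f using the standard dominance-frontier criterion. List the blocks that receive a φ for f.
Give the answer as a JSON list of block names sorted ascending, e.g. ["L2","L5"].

idom tree: L1←L0 L2←L0 L3←L1 L4←L1 L5←L3 L6←L1 L7←L0 L8←L0
Join-block Dom:
  L3: preds {L1,L5}: {L0,L1} ∩ {L0,L1,L3,L5} = {L0,L1}; idom=L1
  L6: preds {L3,L4}: {L0,L1,L3} ∩ {L0,L1,L4} = {L0,L1}; idom=L1
  L7: preds {L0,L3,L4,L6}: {L0} ∩ {L0,L1,L3} ∩ {L0,L1,L4} ∩ {L0,L1,L6} = {L0}; idom=L0
  L8: preds {L6,L7}: {L0,L1,L6} ∩ {L0,L7} = {L0}; idom=L0

DF walk-up:
  join L3 pred L1: · stop@L1
  join L3 pred L5: L5→L3 stop@L1
  join L6 pred L3: L3 stop@L1
  join L6 pred L4: L4 stop@L1
  join L7 pred L0: · stop@L0
  join L7 pred L3: L3→L1 stop@L0
  join L7 pred L4: L4→L1 stop@L0
  join L7 pred L6: L6→L1 stop@L0
  join L8 pred L6: L6→L1 stop@L0
  join L8 pred L7: L7 stop@L0
  L0: DF=∅
  L1: DF={L7,L8}
  L2: DF=∅
  L3: DF={L3,L6,L7}
  L4: DF={L6,L7}
  L5: DF={L3}
  L6: DF={L7,L8}
  L7: DF={L8}
  L8: DF=∅

φ for f: defs {L0,L1,L3,L6}
  DF⁺ = {L3,L6,L7,L8}

Answer: ["L3", "L6", "L7", "L8"]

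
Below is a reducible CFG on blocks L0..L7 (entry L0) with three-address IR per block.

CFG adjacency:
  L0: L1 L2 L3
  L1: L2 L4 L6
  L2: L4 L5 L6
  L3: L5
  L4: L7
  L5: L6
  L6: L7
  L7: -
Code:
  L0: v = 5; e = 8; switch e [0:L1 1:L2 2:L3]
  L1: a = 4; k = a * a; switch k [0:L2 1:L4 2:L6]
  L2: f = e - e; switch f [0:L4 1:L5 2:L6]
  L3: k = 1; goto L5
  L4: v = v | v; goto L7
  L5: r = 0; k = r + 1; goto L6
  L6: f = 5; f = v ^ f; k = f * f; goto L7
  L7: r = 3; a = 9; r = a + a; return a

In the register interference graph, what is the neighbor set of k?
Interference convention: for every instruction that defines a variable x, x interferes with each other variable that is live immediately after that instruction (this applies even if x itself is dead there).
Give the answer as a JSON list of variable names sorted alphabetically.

Answer: ["e", "v"]

Analysis:
Per-block:
  L0: {e,v} / ∅
  L1: {a,k} / ∅
  L2: {f} / {e}
  L3: {k} / ∅
  L4: {v} / {v}
  L5: {k,r} / ∅
  L6: {f,k} / {v}
  L7: {a,r} / ∅

Liveness:
  L0 li=∅ lo={e,v}
  L1 li={e,v} lo={e,v}
  L2 li={e,v} lo={v}
  L3 li={v} lo={v}
  L4 li={v} lo=∅
  L5 li={v} lo={v}
  L6 li={v} lo=∅
  L7 li=∅ lo=∅

Interfere edges:
  a: {e,r,v}
  e: {a,k,v}
  f: {v}
  k: {e,v}
  r: {a,v}
  v: {a,e,f,k,r}

N(k) = ["e", "v"]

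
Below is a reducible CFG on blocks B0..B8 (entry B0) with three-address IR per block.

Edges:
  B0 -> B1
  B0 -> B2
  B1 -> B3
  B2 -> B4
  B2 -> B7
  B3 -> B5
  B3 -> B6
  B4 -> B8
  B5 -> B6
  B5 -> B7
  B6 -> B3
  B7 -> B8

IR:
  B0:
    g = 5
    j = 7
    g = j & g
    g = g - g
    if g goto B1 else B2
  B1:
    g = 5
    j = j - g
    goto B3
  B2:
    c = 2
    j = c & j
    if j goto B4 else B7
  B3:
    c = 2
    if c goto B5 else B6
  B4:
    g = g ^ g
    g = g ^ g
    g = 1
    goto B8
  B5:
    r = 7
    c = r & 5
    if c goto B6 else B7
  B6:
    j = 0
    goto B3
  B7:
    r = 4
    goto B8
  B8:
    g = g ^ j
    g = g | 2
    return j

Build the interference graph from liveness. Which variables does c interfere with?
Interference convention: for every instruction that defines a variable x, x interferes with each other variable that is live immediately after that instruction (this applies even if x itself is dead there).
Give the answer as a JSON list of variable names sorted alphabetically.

Per-block:
  B0: {g,j} / ∅
  B1: {g,j} / {j}
  B2: {c,j} / {j}
  B3: {c} / ∅
  B4: {g} / {g}
  B5: {c,r} / ∅
  B6: {j} / ∅
  B7: {r} / ∅
  B8: {g} / {g,j}

Live sets:
  B0: in=∅ out={g,j}
  B1: in={j} out={g,j}
  B2: in={g,j} out={g,j}
  B3: in={g,j} out={g,j}
  B4: in={g,j} out={g,j}
  B5: in={g,j} out={g,j}
  B6: in={g} out={g,j}
  B7: in={g,j} out={g,j}
  B8: in={g,j} out=∅

Interfere edges:
  c↔{g,j}
  g↔{c,j,r}
  j↔{c,g,r}
  r↔{g,j}

N(c) = ["g", "j"]

Answer: ["g", "j"]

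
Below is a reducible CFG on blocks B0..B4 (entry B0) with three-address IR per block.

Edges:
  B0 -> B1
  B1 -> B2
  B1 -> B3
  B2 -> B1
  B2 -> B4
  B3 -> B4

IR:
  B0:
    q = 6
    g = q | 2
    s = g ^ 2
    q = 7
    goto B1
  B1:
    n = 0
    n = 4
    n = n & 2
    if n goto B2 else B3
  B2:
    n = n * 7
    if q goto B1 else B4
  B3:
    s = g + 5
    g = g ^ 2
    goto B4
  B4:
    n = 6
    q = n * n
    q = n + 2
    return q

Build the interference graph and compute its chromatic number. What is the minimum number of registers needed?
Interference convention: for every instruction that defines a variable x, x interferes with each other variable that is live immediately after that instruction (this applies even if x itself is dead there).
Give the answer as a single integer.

def/use:
  B0: {g,q,s} / ∅
  B1: {n} / ∅
  B2: {n} / {n,q}
  B3: {g,s} / {g}
  B4: {n,q} / ∅

Backward fixpoint:
  live B0: ∅→{g,q}
  live B1: {g,q}→{g,n,q}
  live B2: {g,n,q}→{g,q}
  live B3: {g}→∅
  live B4: ∅→∅

Conflict graph:
  g↔{n,q,s}
  n↔{g,q}
  q↔{g,n}
  s↔{g}

Registers:
  lower bound: {g,n,q} mutually conflict ⇒ χ ≥ 3
  assign g→r0 n→r1 q→r2 s→r1 — no edge inside a register ⇒ χ ≤ 3
  χ = 3

Answer: 3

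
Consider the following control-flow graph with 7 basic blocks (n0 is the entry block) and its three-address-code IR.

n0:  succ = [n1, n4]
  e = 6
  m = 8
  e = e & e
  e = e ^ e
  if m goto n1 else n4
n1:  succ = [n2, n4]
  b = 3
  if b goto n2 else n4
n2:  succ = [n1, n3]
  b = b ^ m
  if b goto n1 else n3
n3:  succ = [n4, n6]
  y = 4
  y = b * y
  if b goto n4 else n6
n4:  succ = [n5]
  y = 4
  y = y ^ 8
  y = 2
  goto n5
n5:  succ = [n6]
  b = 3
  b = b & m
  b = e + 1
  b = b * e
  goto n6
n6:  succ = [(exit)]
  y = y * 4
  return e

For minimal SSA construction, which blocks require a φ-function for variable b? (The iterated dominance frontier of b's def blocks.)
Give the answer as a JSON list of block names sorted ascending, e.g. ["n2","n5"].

Answer: ["n1", "n4", "n6"]

Working:
idom tree: n1←n0 n2←n1 n3←n2 n4←n0 n5←n4 n6←n0
Join-block Dom:
  n1: preds {n0,n2}: {n0} ∩ {n0,n1,n2} = {n0}; idom=n0
  n4: preds {n0,n1,n3}: {n0} ∩ {n0,n1} ∩ {n0,n1,n2,n3} = {n0}; idom=n0
  n6: preds {n3,n5}: {n0,n1,n2,n3} ∩ {n0,n4,n5} = {n0}; idom=n0

DF walk-up:
  n1←n0: walk · to n0
  n1←n2: walk n2→n1 to n0
  n4←n0: walk · to n0
  n4←n1: walk n1 to n0
  n4←n3: walk n3→n2→n1 to n0
  n6←n3: walk n3→n2→n1 to n0
  n6←n5: walk n5→n4 to n0
  n0: DF=∅
  n1: DF={n1,n4,n6}
  n2: DF={n1,n4,n6}
  n3: DF={n4,n6}
  n4: DF={n6}
  n5: DF={n6}
  n6: DF=∅

φ for b: defs {n1,n2,n5}
  DF⁺ = {n1,n4,n6}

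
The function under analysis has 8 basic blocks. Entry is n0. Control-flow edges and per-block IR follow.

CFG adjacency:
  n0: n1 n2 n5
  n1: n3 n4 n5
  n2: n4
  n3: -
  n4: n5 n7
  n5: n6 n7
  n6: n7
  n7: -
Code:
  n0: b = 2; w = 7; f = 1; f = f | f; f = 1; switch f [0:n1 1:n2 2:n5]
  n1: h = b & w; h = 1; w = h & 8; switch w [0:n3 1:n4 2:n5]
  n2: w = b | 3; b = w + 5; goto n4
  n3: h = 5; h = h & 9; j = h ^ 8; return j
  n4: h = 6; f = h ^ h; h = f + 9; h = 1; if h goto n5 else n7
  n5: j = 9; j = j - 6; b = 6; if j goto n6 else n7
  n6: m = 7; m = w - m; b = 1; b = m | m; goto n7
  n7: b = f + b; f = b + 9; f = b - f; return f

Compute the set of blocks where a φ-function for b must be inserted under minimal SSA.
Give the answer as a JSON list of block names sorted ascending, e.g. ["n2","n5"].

Answer: ["n4", "n5", "n7"]

Analysis:
idom tree: n1←n0 n2←n0 n3←n1 n4←n0 n5←n0 n6←n5 n7←n0
Join-block Dom:
  n4: preds {n1,n2}: {n0,n1} ∩ {n0,n2} = {n0}; idom=n0
  n5: preds {n0,n1,n4}: {n0} ∩ {n0,n1} ∩ {n0,n4} = {n0}; idom=n0
  n7: preds {n4,n5,n6}: {n0,n4} ∩ {n0,n5} ∩ {n0,n5,n6} = {n0}; idom=n0

DF derivation:
  n4←n1: walk n1 to n0
  n4←n2: walk n2 to n0
  n5←n0: walk · to n0
  n5←n1: walk n1 to n0
  n5←n4: walk n4 to n0
  n7←n4: walk n4 to n0
  n7←n5: walk n5 to n0
  n7←n6: walk n6→n5 to n0
  n0: DF=∅
  n1: DF={n4,n5}
  n2: DF={n4}
  n3: DF=∅
  n4: DF={n5,n7}
  n5: DF={n7}
  n6: DF={n7}
  n7: DF=∅

φ for b: defs {n0,n2,n5,n6,n7}
  DF⁺ = {n4,n5,n7}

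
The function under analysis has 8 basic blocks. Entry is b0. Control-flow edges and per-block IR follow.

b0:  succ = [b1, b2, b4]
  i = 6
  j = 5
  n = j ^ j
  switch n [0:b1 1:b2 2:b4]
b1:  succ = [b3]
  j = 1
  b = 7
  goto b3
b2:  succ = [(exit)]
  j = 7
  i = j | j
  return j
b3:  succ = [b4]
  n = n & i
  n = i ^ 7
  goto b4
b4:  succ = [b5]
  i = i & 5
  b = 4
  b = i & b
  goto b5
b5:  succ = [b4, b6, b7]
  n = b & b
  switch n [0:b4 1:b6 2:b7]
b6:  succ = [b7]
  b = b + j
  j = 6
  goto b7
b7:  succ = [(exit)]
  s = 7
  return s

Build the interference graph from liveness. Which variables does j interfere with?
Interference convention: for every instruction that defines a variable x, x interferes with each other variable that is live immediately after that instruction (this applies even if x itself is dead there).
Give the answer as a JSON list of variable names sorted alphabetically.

Answer: ["b", "i", "n"]

Derivation:
Per-block:
  b0: def={i,j,n} ue=∅
  b1: def={b,j} ue=∅
  b2: def={i,j} ue=∅
  b3: def={n} ue={i,n}
  b4: def={b,i} ue={i}
  b5: def={n} ue={b}
  b6: def={b,j} ue={b,j}
  b7: def={s} ue=∅

Live sets:
  b0: in=∅ out={i,j,n}
  b1: in={i,n} out={i,j,n}
  b2: in=∅ out=∅
  b3: in={i,j,n} out={i,j}
  b4: in={i,j} out={b,i,j}
  b5: in={b,i,j} out={b,i,j}
  b6: in={b,j} out=∅
  b7: in=∅ out=∅

Interfere edges:
  b: {i,j,n}
  i: {b,j,n}
  j: {b,i,n}
  n: {b,i,j}
  s: ∅

N(j) = ["b", "i", "n"]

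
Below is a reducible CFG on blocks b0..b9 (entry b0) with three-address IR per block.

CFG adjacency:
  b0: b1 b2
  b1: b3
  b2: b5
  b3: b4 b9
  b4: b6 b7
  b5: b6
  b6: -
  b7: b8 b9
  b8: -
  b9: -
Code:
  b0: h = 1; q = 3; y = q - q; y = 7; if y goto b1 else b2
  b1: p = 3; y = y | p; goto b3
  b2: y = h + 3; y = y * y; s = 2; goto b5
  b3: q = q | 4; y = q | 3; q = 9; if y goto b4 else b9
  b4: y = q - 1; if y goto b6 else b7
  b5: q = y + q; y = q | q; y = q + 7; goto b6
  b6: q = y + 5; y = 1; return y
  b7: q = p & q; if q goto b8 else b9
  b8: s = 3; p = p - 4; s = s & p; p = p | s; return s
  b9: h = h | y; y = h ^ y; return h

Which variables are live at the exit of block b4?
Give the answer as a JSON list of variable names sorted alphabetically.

Answer: ["h", "p", "q", "y"]

Analysis:
Per-block:
  b0 def {h,q,y} use ∅
  b1 def {p,y} use {y}
  b2 def {s,y} use {h}
  b3 def {q,y} use {q}
  b4 def {y} use {q}
  b5 def {q,y} use {q,y}
  b6 def {q,y} use {y}
  b7 def {q} use {p,q}
  b8 def {p,s} use {p}
  b9 def {h,y} use {h,y}

Live sets:
  b0: in=∅ out={h,q,y}
  b1: in={h,q,y} out={h,p,q}
  b2: in={h,q} out={q,y}
  b3: in={h,p,q} out={h,p,q,y}
  b4: in={h,p,q} out={h,p,q,y}
  b5: in={q,y} out={y}
  b6: in={y} out=∅
  b7: in={h,p,q,y} out={h,p,y}
  b8: in={p} out=∅
  b9: in={h,y} out=∅

live-out(b4) = ["h", "p", "q", "y"]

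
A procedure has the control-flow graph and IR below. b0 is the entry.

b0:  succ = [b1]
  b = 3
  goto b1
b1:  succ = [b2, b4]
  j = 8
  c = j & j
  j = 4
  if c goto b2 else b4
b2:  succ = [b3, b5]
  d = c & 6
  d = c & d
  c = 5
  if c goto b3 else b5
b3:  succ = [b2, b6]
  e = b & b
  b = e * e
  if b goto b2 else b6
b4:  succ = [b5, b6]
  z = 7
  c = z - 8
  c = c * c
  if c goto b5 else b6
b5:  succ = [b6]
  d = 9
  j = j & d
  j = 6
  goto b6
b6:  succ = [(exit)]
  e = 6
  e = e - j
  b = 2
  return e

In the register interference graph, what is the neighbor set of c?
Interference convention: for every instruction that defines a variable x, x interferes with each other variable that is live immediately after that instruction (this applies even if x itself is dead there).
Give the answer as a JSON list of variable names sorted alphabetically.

Per-block:
  b0: {b} / ∅
  b1: {c,j} / ∅
  b2: {c,d} / {c}
  b3: {b,e} / {b}
  b4: {c,z} / ∅
  b5: {d,j} / {j}
  b6: {b,e} / {j}

Liveness:
  b0 li=∅ lo={b}
  b1 li={b} lo={b,c,j}
  b2 li={b,c,j} lo={b,c,j}
  b3 li={b,c,j} lo={b,c,j}
  b4 li={j} lo={j}
  b5 li={j} lo={j}
  b6 li={j} lo=∅

Interfere edges:
  b: {c,d,e,j}
  c: {b,d,e,j}
  d: {b,c,j}
  e: {b,c,j}
  j: {b,c,d,e,z}
  z: {j}

N(c) = ["b", "d", "e", "j"]

Answer: ["b", "d", "e", "j"]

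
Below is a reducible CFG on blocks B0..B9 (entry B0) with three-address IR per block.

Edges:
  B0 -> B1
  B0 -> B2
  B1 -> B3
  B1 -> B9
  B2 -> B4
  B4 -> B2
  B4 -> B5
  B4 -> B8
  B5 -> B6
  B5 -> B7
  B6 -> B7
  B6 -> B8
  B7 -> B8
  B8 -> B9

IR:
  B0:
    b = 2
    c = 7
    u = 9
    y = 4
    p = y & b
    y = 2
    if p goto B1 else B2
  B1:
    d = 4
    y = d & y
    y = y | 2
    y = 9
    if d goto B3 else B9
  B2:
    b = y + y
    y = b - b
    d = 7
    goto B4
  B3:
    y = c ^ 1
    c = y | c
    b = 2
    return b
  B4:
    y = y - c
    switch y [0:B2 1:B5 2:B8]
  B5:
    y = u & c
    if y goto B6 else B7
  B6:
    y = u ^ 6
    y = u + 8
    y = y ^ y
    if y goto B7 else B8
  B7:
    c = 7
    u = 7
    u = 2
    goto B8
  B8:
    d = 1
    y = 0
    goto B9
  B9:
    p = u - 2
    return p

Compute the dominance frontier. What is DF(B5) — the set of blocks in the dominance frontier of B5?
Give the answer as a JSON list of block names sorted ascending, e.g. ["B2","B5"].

Answer: ["B8"]

Analysis:
idom tree: B1←B0 B2←B0 B3←B1 B4←B2 B5←B4 B6←B5 B7←B5 B8←B4 B9←B0
Join-block Dom:
  B2: preds {B0,B4}: {B0} ∩ {B0,B2,B4} = {B0}; idom=B0
  B7: preds {B5,B6}: {B0,B2,B4,B5} ∩ {B0,B2,B4,B5,B6} = {B0,B2,B4,B5}; idom=B5
  B8: preds {B4,B6,B7}: {B0,B2,B4} ∩ {B0,B2,B4,B5,B6} ∩ {B0,B2,B4,B5,B7} = {B0,B2,B4}; idom=B4
  B9: preds {B1,B8}: {B0,B1} ∩ {B0,B2,B4,B8} = {B0}; idom=B0

DF derivation:
  join B2 pred B0: · stop@B0
  join B2 pred B4: B4→B2 stop@B0
  join B7 pred B5: · stop@B5
  join B7 pred B6: B6 stop@B5
  join B8 pred B4: · stop@B4
  join B8 pred B6: B6→B5 stop@B4
  join B8 pred B7: B7→B5 stop@B4
  join B9 pred B1: B1 stop@B0
  join B9 pred B8: B8→B4→B2 stop@B0
  DF(B0)=∅
  DF(B1)={B9}
  DF(B2)={B2,B9}
  DF(B3)=∅
  DF(B4)={B2,B9}
  DF(B5)={B8}
  DF(B6)={B7,B8}
  DF(B7)={B8}
  DF(B8)={B9}
  DF(B9)=∅

DF(B5) = ["B8"]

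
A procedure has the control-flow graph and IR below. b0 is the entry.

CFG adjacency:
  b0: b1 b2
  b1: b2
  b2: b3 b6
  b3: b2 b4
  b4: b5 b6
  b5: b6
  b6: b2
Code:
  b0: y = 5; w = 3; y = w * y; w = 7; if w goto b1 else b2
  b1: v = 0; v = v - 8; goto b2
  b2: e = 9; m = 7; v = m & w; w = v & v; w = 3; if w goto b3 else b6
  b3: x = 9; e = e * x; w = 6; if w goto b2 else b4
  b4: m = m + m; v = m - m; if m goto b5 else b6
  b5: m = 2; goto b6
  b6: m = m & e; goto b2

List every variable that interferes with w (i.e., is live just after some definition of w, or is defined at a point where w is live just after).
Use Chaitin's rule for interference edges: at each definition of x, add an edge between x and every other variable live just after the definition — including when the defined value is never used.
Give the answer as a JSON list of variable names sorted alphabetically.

Answer: ["e", "m", "v", "y"]

Analysis:
def/use:
  b0: {w,y} / ∅
  b1: {v} / ∅
  b2: {e,m,v,w} / {w}
  b3: {e,w,x} / {e}
  b4: {m,v} / {m}
  b5: {m} / ∅
  b6: {m} / {e,m}

Liveness:
  live b0: ∅→{w}
  live b1: {w}→{w}
  live b2: {w}→{e,m,w}
  live b3: {e,m}→{e,m,w}
  live b4: {e,m,w}→{e,m,w}
  live b5: {e,w}→{e,m,w}
  live b6: {e,m,w}→{w}

Conflict graph:
  e — {m,v,w,x}
  m — {e,v,w,x}
  v — {e,m,w}
  w — {e,m,v,y}
  x — {e,m}
  y — {w}

N(w) = ["e", "m", "v", "y"]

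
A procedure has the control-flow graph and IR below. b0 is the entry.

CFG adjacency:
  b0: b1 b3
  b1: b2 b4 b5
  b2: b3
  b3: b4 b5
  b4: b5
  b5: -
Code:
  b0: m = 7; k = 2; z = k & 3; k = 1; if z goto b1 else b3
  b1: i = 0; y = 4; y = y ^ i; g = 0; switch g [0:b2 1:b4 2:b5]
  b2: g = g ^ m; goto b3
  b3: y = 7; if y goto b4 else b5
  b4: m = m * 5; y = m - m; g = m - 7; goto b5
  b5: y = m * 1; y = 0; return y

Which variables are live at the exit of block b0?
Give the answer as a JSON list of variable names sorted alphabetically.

Answer: ["m"]

Analysis:
Block summaries:
  b0: {k,m,z} / ∅
  b1: {g,i,y} / ∅
  b2: {g} / {g,m}
  b3: {y} / ∅
  b4: {g,m,y} / {m}
  b5: {y} / {m}

Backward fixpoint:
  b0: in=∅ out={m}
  b1: in={m} out={g,m}
  b2: in={g,m} out={m}
  b3: in={m} out={m}
  b4: in={m} out={m}
  b5: in={m} out=∅

live-out(b0) = ["m"]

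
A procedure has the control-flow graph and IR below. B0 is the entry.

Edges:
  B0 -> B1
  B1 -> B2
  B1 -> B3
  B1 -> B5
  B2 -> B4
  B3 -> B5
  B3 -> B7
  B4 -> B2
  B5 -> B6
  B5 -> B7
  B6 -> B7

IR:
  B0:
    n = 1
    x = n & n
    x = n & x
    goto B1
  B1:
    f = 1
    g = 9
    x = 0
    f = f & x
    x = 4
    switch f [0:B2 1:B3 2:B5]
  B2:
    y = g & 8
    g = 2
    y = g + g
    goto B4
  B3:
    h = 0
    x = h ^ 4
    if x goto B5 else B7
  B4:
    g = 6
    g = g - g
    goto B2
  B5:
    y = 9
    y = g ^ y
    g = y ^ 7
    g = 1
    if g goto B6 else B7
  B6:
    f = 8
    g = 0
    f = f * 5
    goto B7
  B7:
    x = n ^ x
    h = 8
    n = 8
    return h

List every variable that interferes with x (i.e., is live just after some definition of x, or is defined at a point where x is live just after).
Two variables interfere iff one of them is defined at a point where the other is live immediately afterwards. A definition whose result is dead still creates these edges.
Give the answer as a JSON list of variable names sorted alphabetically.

Answer: ["f", "g", "n", "y"]

Derivation:
Per-block:
  B0: def={n,x} ue=∅
  B1: def={f,g,x} ue=∅
  B2: def={g,y} ue={g}
  B3: def={h,x} ue=∅
  B4: def={g} ue=∅
  B5: def={g,y} ue={g}
  B6: def={f,g} ue=∅
  B7: def={h,n,x} ue={n,x}

Backward fixpoint:
  B0 li=∅ lo={n}
  B1 li={n} lo={g,n,x}
  B2 li={g} lo=∅
  B3 li={g,n} lo={g,n,x}
  B4 li=∅ lo={g}
  B5 li={g,n,x} lo={n,x}
  B6 li={n,x} lo={n,x}
  B7 li={n,x} lo=∅

Conflict graph:
  f↔{g,n,x}
  g↔{f,h,n,x,y}
  h↔{g,n}
  n↔{f,g,h,x,y}
  x↔{f,g,n,y}
  y↔{g,n,x}

N(x) = ["f", "g", "n", "y"]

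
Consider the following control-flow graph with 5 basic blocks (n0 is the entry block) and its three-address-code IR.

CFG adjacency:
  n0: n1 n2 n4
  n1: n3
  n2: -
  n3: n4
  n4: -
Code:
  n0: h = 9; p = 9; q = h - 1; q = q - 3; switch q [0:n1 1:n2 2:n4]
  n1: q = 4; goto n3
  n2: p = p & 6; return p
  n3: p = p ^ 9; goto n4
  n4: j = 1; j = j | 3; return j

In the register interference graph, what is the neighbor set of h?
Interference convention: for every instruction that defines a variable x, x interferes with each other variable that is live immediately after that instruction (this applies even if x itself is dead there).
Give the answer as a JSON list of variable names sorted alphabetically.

Answer: ["p"]

Analysis:
Per-block:
  n0: {h,p,q} / ∅
  n1: {q} / ∅
  n2: {p} / {p}
  n3: {p} / {p}
  n4: {j} / ∅

Liveness:
  live n0: ∅→{p}
  live n1: {p}→{p}
  live n2: {p}→∅
  live n3: {p}→∅
  live n4: ∅→∅

Conflict graph:
  h: {p}
  j: ∅
  p: {h,q}
  q: {p}

N(h) = ["p"]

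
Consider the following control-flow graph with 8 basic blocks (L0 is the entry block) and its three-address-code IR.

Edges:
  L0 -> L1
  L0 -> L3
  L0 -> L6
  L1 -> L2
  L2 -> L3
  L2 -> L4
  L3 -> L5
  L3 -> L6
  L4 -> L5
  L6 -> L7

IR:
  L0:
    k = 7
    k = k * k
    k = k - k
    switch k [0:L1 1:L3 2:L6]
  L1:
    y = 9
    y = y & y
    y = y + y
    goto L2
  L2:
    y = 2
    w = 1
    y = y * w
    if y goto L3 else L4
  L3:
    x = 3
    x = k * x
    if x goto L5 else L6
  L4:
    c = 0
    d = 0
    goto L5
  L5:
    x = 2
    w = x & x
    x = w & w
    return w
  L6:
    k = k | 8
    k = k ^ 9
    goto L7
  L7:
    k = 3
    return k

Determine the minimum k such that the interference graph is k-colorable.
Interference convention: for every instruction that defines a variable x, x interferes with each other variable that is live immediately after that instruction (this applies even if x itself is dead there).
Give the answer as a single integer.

Answer: 3

Working:
Block summaries:
  L0: {k} / ∅
  L1: {y} / ∅
  L2: {w,y} / ∅
  L3: {x} / {k}
  L4: {c,d} / ∅
  L5: {w,x} / ∅
  L6: {k} / {k}
  L7: {k} / ∅

Live sets:
  L0 li=∅ lo={k}
  L1 li={k} lo={k}
  L2 li={k} lo={k}
  L3 li={k} lo={k}
  L4 li=∅ lo=∅
  L5 li=∅ lo=∅
  L6 li={k} lo=∅
  L7 li=∅ lo=∅

Conflict graph:
  c: ∅
  d: ∅
  k: {w,x,y}
  w: {k,x,y}
  x: {k,w}
  y: {k,w}

Colouring:
  lower bound: {k,w,x} mutually conflict ⇒ χ ≥ 3
  assign c→c0 d→c0 k→c0 w→c1 x→c2 y→c2 — no edge inside a register ⇒ χ ≤ 3
  χ = 3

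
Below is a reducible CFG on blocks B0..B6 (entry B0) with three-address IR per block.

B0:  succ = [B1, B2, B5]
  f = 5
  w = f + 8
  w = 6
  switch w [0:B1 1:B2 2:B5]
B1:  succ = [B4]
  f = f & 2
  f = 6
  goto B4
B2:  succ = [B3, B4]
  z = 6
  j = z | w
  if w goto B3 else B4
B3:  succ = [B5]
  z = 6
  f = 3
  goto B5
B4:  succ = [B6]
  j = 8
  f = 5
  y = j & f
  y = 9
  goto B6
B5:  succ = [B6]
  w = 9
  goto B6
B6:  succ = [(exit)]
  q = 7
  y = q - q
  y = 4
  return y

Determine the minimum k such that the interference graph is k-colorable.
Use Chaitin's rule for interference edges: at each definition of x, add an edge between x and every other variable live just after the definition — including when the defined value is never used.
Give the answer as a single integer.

Block summaries:
  B0: def={f,w} ue=∅
  B1: def={f} ue={f}
  B2: def={j,z} ue={w}
  B3: def={f,z} ue=∅
  B4: def={f,j,y} ue=∅
  B5: def={w} ue=∅
  B6: def={q,y} ue=∅

Liveness:
  live B0: ∅→{f,w}
  live B1: {f}→∅
  live B2: {w}→∅
  live B3: ∅→∅
  live B4: ∅→∅
  live B5: ∅→∅
  live B6: ∅→∅

Interfere edges:
  f — {j,w}
  j — {f,w}
  q — ∅
  w — {f,j,z}
  y — ∅
  z — {w}

Registers:
  clique {f,j,w} ⇒ need ≥ 3
  assign f→R1 j→R2 q→R0 w→R0 y→R0 z→R1 — no edge inside a register ⇒ χ ≤ 3
  χ = 3

Answer: 3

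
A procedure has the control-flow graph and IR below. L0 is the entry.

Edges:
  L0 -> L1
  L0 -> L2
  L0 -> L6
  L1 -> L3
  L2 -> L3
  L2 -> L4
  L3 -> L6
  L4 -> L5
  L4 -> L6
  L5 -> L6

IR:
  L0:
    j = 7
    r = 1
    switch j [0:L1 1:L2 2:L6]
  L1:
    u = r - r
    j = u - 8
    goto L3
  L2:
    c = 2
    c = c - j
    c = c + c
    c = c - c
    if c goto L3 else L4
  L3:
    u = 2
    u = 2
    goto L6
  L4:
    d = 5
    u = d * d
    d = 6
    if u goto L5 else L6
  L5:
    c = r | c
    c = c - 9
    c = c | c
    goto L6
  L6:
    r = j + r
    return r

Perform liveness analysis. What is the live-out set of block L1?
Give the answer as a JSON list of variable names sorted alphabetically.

Answer: ["j", "r"]

Analysis:
Per-block:
  L0: def={j,r} ue=∅
  L1: def={j,u} ue={r}
  L2: def={c} ue={j}
  L3: def={u} ue=∅
  L4: def={d,u} ue=∅
  L5: def={c} ue={c,r}
  L6: def={r} ue={j,r}

Live sets:
  L0: in=∅ out={j,r}
  L1: in={r} out={j,r}
  L2: in={j,r} out={c,j,r}
  L3: in={j,r} out={j,r}
  L4: in={c,j,r} out={c,j,r}
  L5: in={c,j,r} out={j,r}
  L6: in={j,r} out=∅

live-out(L1) = ["j", "r"]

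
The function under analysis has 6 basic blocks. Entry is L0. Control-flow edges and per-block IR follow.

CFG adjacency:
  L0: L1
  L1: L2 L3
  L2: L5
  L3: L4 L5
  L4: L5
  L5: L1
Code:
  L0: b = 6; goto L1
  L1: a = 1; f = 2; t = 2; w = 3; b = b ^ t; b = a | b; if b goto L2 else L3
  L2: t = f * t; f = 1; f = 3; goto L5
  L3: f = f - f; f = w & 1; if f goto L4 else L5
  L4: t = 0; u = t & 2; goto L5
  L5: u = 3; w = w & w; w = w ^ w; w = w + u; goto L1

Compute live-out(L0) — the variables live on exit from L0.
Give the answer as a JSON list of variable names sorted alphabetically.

Block summaries:
  L0 def {b} use ∅
  L1 def {a,b,f,t,w} use {b}
  L2 def {f,t} use {f,t}
  L3 def {f} use {f,w}
  L4 def {t,u} use ∅
  L5 def {u,w} use {w}

Backward fixpoint:
  live L0: ∅→{b}
  live L1: {b}→{b,f,t,w}
  live L2: {b,f,t,w}→{b,w}
  live L3: {b,f,w}→{b,w}
  live L4: {b,w}→{b,w}
  live L5: {b,w}→{b}

live-out(L0) = ["b"]

Answer: ["b"]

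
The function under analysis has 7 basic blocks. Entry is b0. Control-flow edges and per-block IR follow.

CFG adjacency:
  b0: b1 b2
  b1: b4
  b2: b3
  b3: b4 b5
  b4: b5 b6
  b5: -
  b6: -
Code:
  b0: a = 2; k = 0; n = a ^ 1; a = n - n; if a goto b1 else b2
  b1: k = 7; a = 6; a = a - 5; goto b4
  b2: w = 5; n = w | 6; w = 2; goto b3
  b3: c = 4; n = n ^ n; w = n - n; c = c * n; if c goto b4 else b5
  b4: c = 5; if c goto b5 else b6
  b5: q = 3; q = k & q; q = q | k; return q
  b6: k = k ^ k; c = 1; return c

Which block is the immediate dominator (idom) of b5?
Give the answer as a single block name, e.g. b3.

idom tree: b1←b0 b2←b0 b3←b2 b4←b0 b5←b0 b6←b4
Dom∩ at merges:
  b4: preds {b1,b3}: {b0,b1} ∩ {b0,b2,b3} = {b0}; idom=b0
  b5: preds {b3,b4}: {b0,b2,b3} ∩ {b0,b4} = {b0}; idom=b0

idom(b5) = b0

Answer: b0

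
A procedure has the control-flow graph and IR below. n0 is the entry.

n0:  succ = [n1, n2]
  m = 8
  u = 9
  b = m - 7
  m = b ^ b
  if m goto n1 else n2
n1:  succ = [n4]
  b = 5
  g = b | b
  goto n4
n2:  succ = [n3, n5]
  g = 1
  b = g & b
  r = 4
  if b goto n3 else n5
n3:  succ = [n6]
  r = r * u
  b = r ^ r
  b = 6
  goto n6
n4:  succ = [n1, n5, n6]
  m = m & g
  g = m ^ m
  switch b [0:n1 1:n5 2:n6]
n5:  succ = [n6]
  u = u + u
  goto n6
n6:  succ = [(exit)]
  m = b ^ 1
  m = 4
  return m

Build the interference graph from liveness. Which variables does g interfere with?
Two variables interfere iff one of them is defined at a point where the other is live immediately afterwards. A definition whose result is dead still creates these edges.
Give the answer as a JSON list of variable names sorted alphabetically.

Answer: ["b", "m", "u"]

Working:
def/use:
  n0: {b,m,u} / ∅
  n1: {b,g} / ∅
  n2: {b,g,r} / {b}
  n3: {b,r} / {r,u}
  n4: {g,m} / {b,g,m}
  n5: {u} / {u}
  n6: {m} / {b}

Liveness:
  n0: in=∅ out={b,m,u}
  n1: in={m,u} out={b,g,m,u}
  n2: in={b,u} out={b,r,u}
  n3: in={r,u} out={b}
  n4: in={b,g,m,u} out={b,m,u}
  n5: in={b,u} out={b}
  n6: in={b} out=∅

Conflict graph:
  b↔{g,m,r,u}
  g↔{b,m,u}
  m↔{b,g,u}
  r↔{b,u}
  u↔{b,g,m,r}

N(g) = ["b", "m", "u"]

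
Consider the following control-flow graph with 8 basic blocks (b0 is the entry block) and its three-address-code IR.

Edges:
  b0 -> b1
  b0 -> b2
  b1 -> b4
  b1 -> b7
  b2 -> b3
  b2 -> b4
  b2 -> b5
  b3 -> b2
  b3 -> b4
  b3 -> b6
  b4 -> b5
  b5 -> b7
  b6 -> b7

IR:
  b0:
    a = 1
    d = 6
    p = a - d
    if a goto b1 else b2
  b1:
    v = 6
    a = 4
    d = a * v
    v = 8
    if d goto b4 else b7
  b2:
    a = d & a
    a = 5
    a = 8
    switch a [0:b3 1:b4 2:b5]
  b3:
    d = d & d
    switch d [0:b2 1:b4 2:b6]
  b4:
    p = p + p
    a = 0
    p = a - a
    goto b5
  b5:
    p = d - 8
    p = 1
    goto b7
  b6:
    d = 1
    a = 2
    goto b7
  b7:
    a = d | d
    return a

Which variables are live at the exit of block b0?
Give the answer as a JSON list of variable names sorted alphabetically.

def/use:
  b0 def {a,d,p} use ∅
  b1 def {a,d,v} use ∅
  b2 def {a} use {a,d}
  b3 def {d} use {d}
  b4 def {a,p} use {p}
  b5 def {p} use {d}
  b6 def {a,d} use ∅
  b7 def {a} use {d}

Backward fixpoint:
  live b0: ∅→{a,d,p}
  live b1: {p}→{d,p}
  live b2: {a,d,p}→{a,d,p}
  live b3: {a,d,p}→{a,d,p}
  live b4: {d,p}→{d}
  live b5: {d}→{d}
  live b6: ∅→{d}
  live b7: {d}→∅

live-out(b0) = ["a", "d", "p"]

Answer: ["a", "d", "p"]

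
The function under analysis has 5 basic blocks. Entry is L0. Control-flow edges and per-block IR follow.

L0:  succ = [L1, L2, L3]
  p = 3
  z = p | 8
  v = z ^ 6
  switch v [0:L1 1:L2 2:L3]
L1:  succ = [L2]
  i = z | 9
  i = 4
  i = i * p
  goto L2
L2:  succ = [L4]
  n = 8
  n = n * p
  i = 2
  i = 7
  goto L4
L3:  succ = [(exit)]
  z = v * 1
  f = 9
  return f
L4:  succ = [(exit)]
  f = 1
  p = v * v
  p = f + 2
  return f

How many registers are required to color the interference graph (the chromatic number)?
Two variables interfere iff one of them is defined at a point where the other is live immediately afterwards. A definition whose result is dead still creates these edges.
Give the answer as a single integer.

Answer: 3

Derivation:
Per-block:
  L0 def {p,v,z} use ∅
  L1 def {i} use {p,z}
  L2 def {i,n} use {p}
  L3 def {f,z} use {v}
  L4 def {f,p} use {v}

Liveness:
  L0 li=∅ lo={p,v,z}
  L1 li={p,v,z} lo={p,v}
  L2 li={p,v} lo={v}
  L3 li={v} lo=∅
  L4 li={v} lo=∅

Conflict graph:
  f — {p,v}
  i — {p,v}
  n — {p,v}
  p — {f,i,n,v,z}
  v — {f,i,n,p,z}
  z — {p,v}

Colouring:
  clique {f,p,v} ⇒ need ≥ 3
  assign f→r2 i→r2 n→r2 p→r0 v→r1 z→r2 — no edge inside a register ⇒ χ ≤ 3
  χ = 3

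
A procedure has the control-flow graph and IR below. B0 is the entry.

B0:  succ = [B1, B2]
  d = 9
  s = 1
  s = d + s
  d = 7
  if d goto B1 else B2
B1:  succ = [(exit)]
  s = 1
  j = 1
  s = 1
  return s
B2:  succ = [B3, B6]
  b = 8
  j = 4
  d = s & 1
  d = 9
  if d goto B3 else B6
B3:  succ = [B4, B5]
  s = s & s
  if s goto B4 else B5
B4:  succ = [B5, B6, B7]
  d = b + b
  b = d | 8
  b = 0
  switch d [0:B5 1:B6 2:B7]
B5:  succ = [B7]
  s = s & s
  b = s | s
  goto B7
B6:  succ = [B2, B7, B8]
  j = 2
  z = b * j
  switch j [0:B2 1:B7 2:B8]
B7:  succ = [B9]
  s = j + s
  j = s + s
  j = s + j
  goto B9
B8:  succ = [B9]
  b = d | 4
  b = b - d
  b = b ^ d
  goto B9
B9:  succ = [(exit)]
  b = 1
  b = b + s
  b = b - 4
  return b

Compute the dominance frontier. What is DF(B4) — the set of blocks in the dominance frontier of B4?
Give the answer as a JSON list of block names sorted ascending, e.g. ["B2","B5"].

idom tree: B1←B0 B2←B0 B3←B2 B4←B3 B5←B3 B6←B2 B7←B2 B8←B6 B9←B2
Dom∩ at merges:
  B2: preds {B0,B6}: {B0} ∩ {B0,B2,B6} = {B0}; idom=B0
  B5: preds {B3,B4}: {B0,B2,B3} ∩ {B0,B2,B3,B4} = {B0,B2,B3}; idom=B3
  B6: preds {B2,B4}: {B0,B2} ∩ {B0,B2,B3,B4} = {B0,B2}; idom=B2
  B7: preds {B4,B5,B6}: {B0,B2,B3,B4} ∩ {B0,B2,B3,B5} ∩ {B0,B2,B6} = {B0,B2}; idom=B2
  B9: preds {B7,B8}: {B0,B2,B7} ∩ {B0,B2,B6,B8} = {B0,B2}; idom=B2

DF walk-up:
  join B2 pred B0: · stop@B0
  join B2 pred B6: B6→B2 stop@B0
  join B5 pred B3: · stop@B3
  join B5 pred B4: B4 stop@B3
  join B6 pred B2: · stop@B2
  join B6 pred B4: B4→B3 stop@B2
  join B7 pred B4: B4→B3 stop@B2
  join B7 pred B5: B5→B3 stop@B2
  join B7 pred B6: B6 stop@B2
  join B9 pred B7: B7 stop@B2
  join B9 pred B8: B8→B6 stop@B2
  B0 → ∅
  B1 → ∅
  B2 → {B2}
  B3 → {B6,B7}
  B4 → {B5,B6,B7}
  B5 → {B7}
  B6 → {B2,B7,B9}
  B7 → {B9}
  B8 → {B9}
  B9 → ∅

DF(B4) = ["B5", "B6", "B7"]

Answer: ["B5", "B6", "B7"]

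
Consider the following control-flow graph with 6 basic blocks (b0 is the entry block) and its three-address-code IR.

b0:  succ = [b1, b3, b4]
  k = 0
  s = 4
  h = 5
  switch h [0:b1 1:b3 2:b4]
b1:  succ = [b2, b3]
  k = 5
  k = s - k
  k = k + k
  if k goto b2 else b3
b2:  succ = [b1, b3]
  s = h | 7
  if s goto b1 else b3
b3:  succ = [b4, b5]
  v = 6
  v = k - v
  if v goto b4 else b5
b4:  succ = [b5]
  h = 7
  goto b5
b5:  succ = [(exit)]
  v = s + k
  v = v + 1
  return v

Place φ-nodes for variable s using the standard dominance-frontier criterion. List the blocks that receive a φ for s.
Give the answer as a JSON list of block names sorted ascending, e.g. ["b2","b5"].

idom tree: b1←b0 b2←b1 b3←b0 b4←b0 b5←b0
Dom at joins:
  b1: preds {b0,b2}: {b0} ∩ {b0,b1,b2} = {b0}; idom=b0
  b3: preds {b0,b1,b2}: {b0} ∩ {b0,b1} ∩ {b0,b1,b2} = {b0}; idom=b0
  b4: preds {b0,b3}: {b0} ∩ {b0,b3} = {b0}; idom=b0
  b5: preds {b3,b4}: {b0,b3} ∩ {b0,b4} = {b0}; idom=b0

DF walk-up:
  join b1 pred b0: · stop@b0
  join b1 pred b2: b2→b1 stop@b0
  join b3 pred b0: · stop@b0
  join b3 pred b1: b1 stop@b0
  join b3 pred b2: b2→b1 stop@b0
  join b4 pred b0: · stop@b0
  join b4 pred b3: b3 stop@b0
  join b5 pred b3: b3 stop@b0
  join b5 pred b4: b4 stop@b0
  b0 → ∅
  b1 → {b1,b3}
  b2 → {b1,b3}
  b3 → {b4,b5}
  b4 → {b5}
  b5 → ∅

φ for s: defs {b0,b2}
  DF⁺ = {b1,b3,b4,b5}

Answer: ["b1", "b3", "b4", "b5"]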